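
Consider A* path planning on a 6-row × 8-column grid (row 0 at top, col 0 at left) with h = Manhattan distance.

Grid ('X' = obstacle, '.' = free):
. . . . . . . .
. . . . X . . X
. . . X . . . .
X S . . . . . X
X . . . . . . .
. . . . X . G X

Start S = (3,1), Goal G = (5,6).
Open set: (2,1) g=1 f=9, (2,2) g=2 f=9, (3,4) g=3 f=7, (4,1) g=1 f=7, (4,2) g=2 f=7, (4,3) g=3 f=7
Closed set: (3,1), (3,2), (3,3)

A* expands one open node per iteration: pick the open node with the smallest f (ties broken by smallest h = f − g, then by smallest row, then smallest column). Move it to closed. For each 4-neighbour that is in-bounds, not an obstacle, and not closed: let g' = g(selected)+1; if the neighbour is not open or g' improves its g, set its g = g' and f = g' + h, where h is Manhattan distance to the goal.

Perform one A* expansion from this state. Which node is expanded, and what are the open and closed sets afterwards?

expanded=(3,4); open=[(2,1) g=1 f=9, (2,2) g=2 f=9, (2,4) g=4 f=9, (3,5) g=4 f=7, (4,1) g=1 f=7, (4,2) g=2 f=7, (4,3) g=3 f=7, (4,4) g=4 f=7]; closed=[(3,1), (3,2), (3,3), (3,4)]

step 1: expand (3,4) (f=7, h=4) → closed; open now [(2,1) g=1 f=9, (2,2) g=2 f=9, (2,4) g=4 f=9, (3,5) g=4 f=7, (4,1) g=1 f=7, (4,2) g=2 f=7, (4,3) g=3 f=7, (4,4) g=4 f=7]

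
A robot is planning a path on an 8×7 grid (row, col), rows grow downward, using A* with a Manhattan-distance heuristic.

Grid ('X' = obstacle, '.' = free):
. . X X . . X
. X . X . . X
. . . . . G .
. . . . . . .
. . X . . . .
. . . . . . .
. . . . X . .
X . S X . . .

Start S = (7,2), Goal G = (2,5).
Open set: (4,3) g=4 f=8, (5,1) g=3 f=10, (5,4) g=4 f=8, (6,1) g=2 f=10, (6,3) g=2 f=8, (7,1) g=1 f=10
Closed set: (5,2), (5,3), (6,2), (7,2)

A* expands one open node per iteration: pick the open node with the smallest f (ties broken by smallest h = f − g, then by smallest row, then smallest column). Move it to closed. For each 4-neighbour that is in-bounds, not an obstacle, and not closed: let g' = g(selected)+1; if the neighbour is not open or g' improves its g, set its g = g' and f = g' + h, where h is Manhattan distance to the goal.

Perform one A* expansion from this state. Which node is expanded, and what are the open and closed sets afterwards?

expanded=(4,3); open=[(3,3) g=5 f=8, (4,4) g=5 f=8, (5,1) g=3 f=10, (5,4) g=4 f=8, (6,1) g=2 f=10, (6,3) g=2 f=8, (7,1) g=1 f=10]; closed=[(4,3), (5,2), (5,3), (6,2), (7,2)]

step 1: expand (4,3) (f=8, h=4) → closed; open now [(3,3) g=5 f=8, (4,4) g=5 f=8, (5,1) g=3 f=10, (5,4) g=4 f=8, (6,1) g=2 f=10, (6,3) g=2 f=8, (7,1) g=1 f=10]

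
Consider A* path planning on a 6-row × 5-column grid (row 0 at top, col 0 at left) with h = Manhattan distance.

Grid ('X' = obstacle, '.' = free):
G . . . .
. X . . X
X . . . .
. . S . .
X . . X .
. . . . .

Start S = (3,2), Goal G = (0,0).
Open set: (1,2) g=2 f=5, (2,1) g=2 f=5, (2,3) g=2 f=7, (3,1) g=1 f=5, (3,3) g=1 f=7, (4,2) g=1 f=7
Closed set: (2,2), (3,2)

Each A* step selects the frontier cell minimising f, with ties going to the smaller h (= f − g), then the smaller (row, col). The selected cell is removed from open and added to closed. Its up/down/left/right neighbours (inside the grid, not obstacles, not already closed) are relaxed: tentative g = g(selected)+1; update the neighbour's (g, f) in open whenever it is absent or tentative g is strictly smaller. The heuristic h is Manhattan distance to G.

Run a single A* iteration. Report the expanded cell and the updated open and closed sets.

expanded=(1,2); open=[(0,2) g=3 f=5, (1,3) g=3 f=7, (2,1) g=2 f=5, (2,3) g=2 f=7, (3,1) g=1 f=5, (3,3) g=1 f=7, (4,2) g=1 f=7]; closed=[(1,2), (2,2), (3,2)]

step 1: expand (1,2) (f=5, h=3) → closed; open now [(0,2) g=3 f=5, (1,3) g=3 f=7, (2,1) g=2 f=5, (2,3) g=2 f=7, (3,1) g=1 f=5, (3,3) g=1 f=7, (4,2) g=1 f=7]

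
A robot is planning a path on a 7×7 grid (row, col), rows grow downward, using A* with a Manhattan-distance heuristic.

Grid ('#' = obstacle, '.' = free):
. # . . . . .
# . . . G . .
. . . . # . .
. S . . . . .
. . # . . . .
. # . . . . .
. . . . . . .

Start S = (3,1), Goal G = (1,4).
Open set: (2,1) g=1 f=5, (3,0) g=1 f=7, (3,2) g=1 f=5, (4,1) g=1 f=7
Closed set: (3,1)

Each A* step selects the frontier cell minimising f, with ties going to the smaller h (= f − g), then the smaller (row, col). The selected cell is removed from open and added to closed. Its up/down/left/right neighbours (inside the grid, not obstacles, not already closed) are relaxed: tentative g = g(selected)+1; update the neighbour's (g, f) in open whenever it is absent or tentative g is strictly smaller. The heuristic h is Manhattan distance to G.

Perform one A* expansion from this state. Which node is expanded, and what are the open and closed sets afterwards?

step 1: expand (2,1) (f=5, h=4) → closed; open now [(1,1) g=2 f=5, (2,0) g=2 f=7, (2,2) g=2 f=5, (3,0) g=1 f=7, (3,2) g=1 f=5, (4,1) g=1 f=7]

expanded=(2,1); open=[(1,1) g=2 f=5, (2,0) g=2 f=7, (2,2) g=2 f=5, (3,0) g=1 f=7, (3,2) g=1 f=5, (4,1) g=1 f=7]; closed=[(2,1), (3,1)]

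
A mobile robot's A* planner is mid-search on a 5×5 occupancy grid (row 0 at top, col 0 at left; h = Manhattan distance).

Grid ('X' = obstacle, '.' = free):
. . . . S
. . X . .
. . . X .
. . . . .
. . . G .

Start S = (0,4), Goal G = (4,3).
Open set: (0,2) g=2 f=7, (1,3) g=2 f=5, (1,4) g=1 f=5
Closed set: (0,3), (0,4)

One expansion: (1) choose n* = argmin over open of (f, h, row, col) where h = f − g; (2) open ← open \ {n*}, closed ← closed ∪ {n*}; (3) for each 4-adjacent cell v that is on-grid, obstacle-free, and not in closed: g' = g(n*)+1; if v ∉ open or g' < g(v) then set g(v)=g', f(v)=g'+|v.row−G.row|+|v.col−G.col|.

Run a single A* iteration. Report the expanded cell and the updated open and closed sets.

step 1: expand (1,3) (f=5, h=3) → closed; open now [(0,2) g=2 f=7, (1,4) g=1 f=5]

expanded=(1,3); open=[(0,2) g=2 f=7, (1,4) g=1 f=5]; closed=[(0,3), (0,4), (1,3)]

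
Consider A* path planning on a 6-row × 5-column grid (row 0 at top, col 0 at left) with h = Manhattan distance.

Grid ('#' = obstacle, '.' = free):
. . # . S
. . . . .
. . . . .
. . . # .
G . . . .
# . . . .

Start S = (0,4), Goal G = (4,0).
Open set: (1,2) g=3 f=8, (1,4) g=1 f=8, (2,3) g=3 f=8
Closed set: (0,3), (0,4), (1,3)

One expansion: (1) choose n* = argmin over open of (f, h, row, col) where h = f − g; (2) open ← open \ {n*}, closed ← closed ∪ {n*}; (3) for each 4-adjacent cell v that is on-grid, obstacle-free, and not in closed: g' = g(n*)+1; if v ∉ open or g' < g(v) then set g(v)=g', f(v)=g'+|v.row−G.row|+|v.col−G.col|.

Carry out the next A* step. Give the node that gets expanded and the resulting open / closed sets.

expanded=(1,2); open=[(1,1) g=4 f=8, (1,4) g=1 f=8, (2,2) g=4 f=8, (2,3) g=3 f=8]; closed=[(0,3), (0,4), (1,2), (1,3)]

step 1: expand (1,2) (f=8, h=5) → closed; open now [(1,1) g=4 f=8, (1,4) g=1 f=8, (2,2) g=4 f=8, (2,3) g=3 f=8]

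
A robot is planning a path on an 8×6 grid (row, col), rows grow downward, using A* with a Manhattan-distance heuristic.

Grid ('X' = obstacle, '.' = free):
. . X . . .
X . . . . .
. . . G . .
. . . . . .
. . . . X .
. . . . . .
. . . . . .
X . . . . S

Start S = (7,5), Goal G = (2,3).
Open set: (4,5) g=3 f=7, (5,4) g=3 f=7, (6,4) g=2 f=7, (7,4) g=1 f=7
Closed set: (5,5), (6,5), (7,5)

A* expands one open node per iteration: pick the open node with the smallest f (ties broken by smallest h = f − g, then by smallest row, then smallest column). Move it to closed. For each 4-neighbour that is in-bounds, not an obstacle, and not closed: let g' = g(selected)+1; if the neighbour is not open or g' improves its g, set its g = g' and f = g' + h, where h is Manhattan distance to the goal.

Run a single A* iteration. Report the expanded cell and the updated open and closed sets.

step 1: expand (4,5) (f=7, h=4) → closed; open now [(3,5) g=4 f=7, (5,4) g=3 f=7, (6,4) g=2 f=7, (7,4) g=1 f=7]

expanded=(4,5); open=[(3,5) g=4 f=7, (5,4) g=3 f=7, (6,4) g=2 f=7, (7,4) g=1 f=7]; closed=[(4,5), (5,5), (6,5), (7,5)]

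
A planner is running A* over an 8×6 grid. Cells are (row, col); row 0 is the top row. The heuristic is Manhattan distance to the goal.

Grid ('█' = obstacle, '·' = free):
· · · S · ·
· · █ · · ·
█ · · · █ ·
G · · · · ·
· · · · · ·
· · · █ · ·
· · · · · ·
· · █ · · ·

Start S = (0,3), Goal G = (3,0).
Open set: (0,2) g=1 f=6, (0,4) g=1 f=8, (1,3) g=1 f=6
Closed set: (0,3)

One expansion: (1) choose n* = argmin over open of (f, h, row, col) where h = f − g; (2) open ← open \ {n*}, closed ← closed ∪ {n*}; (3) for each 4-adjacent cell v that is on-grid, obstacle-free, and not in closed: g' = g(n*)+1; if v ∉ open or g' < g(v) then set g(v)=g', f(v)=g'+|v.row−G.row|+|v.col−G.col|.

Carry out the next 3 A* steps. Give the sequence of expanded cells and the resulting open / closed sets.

order=[(0,2) → (0,1) → (0,0)]; open=[(0,4) g=1 f=8, (1,0) g=4 f=6, (1,1) g=3 f=6, (1,3) g=1 f=6]; closed=[(0,0), (0,1), (0,2), (0,3)]

step 1: expand (0,2) (f=6, h=5) → closed; open now [(0,1) g=2 f=6, (0,4) g=1 f=8, (1,3) g=1 f=6]
step 2: expand (0,1) (f=6, h=4) → closed; open now [(0,0) g=3 f=6, (0,4) g=1 f=8, (1,1) g=3 f=6, (1,3) g=1 f=6]
step 3: expand (0,0) (f=6, h=3) → closed; open now [(0,4) g=1 f=8, (1,0) g=4 f=6, (1,1) g=3 f=6, (1,3) g=1 f=6]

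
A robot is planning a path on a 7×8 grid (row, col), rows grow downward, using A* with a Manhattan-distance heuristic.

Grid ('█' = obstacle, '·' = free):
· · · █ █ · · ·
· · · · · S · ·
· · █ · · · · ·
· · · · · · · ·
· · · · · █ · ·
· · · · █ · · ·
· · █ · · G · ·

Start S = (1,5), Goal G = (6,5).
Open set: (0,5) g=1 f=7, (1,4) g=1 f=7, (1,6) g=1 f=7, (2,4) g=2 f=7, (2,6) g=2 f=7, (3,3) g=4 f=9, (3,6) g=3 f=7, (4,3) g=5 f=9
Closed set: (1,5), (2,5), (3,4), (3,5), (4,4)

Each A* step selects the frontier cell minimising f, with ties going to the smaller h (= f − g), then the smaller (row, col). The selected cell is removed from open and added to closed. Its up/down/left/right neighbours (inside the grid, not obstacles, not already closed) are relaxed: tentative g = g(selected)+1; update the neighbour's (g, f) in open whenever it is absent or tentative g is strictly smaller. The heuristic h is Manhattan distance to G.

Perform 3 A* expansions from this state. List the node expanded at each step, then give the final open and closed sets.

step 1: expand (3,6) (f=7, h=4) → closed; open now [(0,5) g=1 f=7, (1,4) g=1 f=7, (1,6) g=1 f=7, (2,4) g=2 f=7, (2,6) g=2 f=7, (3,3) g=4 f=9, (3,7) g=4 f=9, (4,3) g=5 f=9, (4,6) g=4 f=7]
step 2: expand (4,6) (f=7, h=3) → closed; open now [(0,5) g=1 f=7, (1,4) g=1 f=7, (1,6) g=1 f=7, (2,4) g=2 f=7, (2,6) g=2 f=7, (3,3) g=4 f=9, (3,7) g=4 f=9, (4,3) g=5 f=9, (4,7) g=5 f=9, (5,6) g=5 f=7]
step 3: expand (5,6) (f=7, h=2) → closed; open now [(0,5) g=1 f=7, (1,4) g=1 f=7, (1,6) g=1 f=7, (2,4) g=2 f=7, (2,6) g=2 f=7, (3,3) g=4 f=9, (3,7) g=4 f=9, (4,3) g=5 f=9, (4,7) g=5 f=9, (5,5) g=6 f=7, (5,7) g=6 f=9, (6,6) g=6 f=7]

order=[(3,6) → (4,6) → (5,6)]; open=[(0,5) g=1 f=7, (1,4) g=1 f=7, (1,6) g=1 f=7, (2,4) g=2 f=7, (2,6) g=2 f=7, (3,3) g=4 f=9, (3,7) g=4 f=9, (4,3) g=5 f=9, (4,7) g=5 f=9, (5,5) g=6 f=7, (5,7) g=6 f=9, (6,6) g=6 f=7]; closed=[(1,5), (2,5), (3,4), (3,5), (3,6), (4,4), (4,6), (5,6)]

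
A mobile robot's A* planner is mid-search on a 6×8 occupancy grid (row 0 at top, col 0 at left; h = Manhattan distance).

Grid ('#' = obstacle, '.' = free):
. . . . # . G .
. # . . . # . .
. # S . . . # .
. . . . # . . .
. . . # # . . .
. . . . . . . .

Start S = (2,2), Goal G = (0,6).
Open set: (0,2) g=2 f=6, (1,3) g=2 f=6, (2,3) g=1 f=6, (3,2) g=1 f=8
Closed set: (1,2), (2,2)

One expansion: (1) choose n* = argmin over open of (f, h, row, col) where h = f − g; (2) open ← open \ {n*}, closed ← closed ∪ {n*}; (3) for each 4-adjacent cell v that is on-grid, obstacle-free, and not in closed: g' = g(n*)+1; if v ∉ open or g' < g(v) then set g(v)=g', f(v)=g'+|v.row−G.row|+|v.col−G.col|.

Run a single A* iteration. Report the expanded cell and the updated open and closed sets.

step 1: expand (0,2) (f=6, h=4) → closed; open now [(0,1) g=3 f=8, (0,3) g=3 f=6, (1,3) g=2 f=6, (2,3) g=1 f=6, (3,2) g=1 f=8]

expanded=(0,2); open=[(0,1) g=3 f=8, (0,3) g=3 f=6, (1,3) g=2 f=6, (2,3) g=1 f=6, (3,2) g=1 f=8]; closed=[(0,2), (1,2), (2,2)]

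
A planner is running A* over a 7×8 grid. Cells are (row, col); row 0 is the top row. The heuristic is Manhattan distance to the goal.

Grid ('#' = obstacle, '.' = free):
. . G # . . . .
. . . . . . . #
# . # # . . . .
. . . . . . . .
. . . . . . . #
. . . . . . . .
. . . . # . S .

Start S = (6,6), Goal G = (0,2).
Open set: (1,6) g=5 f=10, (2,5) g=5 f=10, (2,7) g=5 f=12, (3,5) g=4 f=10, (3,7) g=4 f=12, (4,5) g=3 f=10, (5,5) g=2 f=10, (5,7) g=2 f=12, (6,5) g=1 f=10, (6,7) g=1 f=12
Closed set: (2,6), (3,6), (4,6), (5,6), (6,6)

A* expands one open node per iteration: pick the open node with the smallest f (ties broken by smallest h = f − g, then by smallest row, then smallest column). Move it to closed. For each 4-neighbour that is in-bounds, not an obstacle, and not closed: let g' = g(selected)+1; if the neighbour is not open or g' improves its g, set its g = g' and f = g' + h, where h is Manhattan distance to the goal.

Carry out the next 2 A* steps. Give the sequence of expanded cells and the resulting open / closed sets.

order=[(1,6) → (0,6)]; open=[(0,5) g=7 f=10, (0,7) g=7 f=12, (1,5) g=6 f=10, (2,5) g=5 f=10, (2,7) g=5 f=12, (3,5) g=4 f=10, (3,7) g=4 f=12, (4,5) g=3 f=10, (5,5) g=2 f=10, (5,7) g=2 f=12, (6,5) g=1 f=10, (6,7) g=1 f=12]; closed=[(0,6), (1,6), (2,6), (3,6), (4,6), (5,6), (6,6)]

step 1: expand (1,6) (f=10, h=5) → closed; open now [(0,6) g=6 f=10, (1,5) g=6 f=10, (2,5) g=5 f=10, (2,7) g=5 f=12, (3,5) g=4 f=10, (3,7) g=4 f=12, (4,5) g=3 f=10, (5,5) g=2 f=10, (5,7) g=2 f=12, (6,5) g=1 f=10, (6,7) g=1 f=12]
step 2: expand (0,6) (f=10, h=4) → closed; open now [(0,5) g=7 f=10, (0,7) g=7 f=12, (1,5) g=6 f=10, (2,5) g=5 f=10, (2,7) g=5 f=12, (3,5) g=4 f=10, (3,7) g=4 f=12, (4,5) g=3 f=10, (5,5) g=2 f=10, (5,7) g=2 f=12, (6,5) g=1 f=10, (6,7) g=1 f=12]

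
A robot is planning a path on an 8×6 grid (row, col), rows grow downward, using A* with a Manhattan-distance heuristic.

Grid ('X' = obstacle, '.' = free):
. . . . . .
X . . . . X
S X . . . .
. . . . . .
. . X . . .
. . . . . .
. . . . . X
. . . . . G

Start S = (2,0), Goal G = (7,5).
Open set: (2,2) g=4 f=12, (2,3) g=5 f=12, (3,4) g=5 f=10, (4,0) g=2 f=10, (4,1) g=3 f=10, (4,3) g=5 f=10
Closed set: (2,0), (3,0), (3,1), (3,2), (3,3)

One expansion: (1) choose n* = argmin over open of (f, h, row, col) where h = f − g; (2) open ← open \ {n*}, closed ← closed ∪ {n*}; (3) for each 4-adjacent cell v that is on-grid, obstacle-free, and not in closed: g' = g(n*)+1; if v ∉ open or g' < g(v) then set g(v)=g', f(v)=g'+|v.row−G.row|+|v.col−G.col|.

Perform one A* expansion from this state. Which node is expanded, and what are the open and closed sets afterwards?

expanded=(3,4); open=[(2,2) g=4 f=12, (2,3) g=5 f=12, (2,4) g=6 f=12, (3,5) g=6 f=10, (4,0) g=2 f=10, (4,1) g=3 f=10, (4,3) g=5 f=10, (4,4) g=6 f=10]; closed=[(2,0), (3,0), (3,1), (3,2), (3,3), (3,4)]

step 1: expand (3,4) (f=10, h=5) → closed; open now [(2,2) g=4 f=12, (2,3) g=5 f=12, (2,4) g=6 f=12, (3,5) g=6 f=10, (4,0) g=2 f=10, (4,1) g=3 f=10, (4,3) g=5 f=10, (4,4) g=6 f=10]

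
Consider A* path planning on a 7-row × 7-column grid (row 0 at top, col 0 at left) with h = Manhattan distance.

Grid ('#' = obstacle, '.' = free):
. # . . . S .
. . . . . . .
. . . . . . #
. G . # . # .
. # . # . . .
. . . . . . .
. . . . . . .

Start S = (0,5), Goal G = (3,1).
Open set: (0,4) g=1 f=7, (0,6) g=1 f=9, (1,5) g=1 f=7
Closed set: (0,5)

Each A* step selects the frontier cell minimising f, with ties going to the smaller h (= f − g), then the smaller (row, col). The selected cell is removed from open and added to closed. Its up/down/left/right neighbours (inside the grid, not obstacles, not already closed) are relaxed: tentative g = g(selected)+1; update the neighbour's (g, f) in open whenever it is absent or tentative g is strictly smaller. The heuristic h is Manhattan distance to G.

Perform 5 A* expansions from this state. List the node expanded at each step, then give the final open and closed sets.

order=[(0,4) → (0,3) → (0,2) → (1,2) → (1,1)]; open=[(0,6) g=1 f=9, (1,0) g=6 f=9, (1,3) g=3 f=7, (1,4) g=2 f=7, (1,5) g=1 f=7, (2,1) g=6 f=7, (2,2) g=5 f=7]; closed=[(0,2), (0,3), (0,4), (0,5), (1,1), (1,2)]

step 1: expand (0,4) (f=7, h=6) → closed; open now [(0,3) g=2 f=7, (0,6) g=1 f=9, (1,4) g=2 f=7, (1,5) g=1 f=7]
step 2: expand (0,3) (f=7, h=5) → closed; open now [(0,2) g=3 f=7, (0,6) g=1 f=9, (1,3) g=3 f=7, (1,4) g=2 f=7, (1,5) g=1 f=7]
step 3: expand (0,2) (f=7, h=4) → closed; open now [(0,6) g=1 f=9, (1,2) g=4 f=7, (1,3) g=3 f=7, (1,4) g=2 f=7, (1,5) g=1 f=7]
step 4: expand (1,2) (f=7, h=3) → closed; open now [(0,6) g=1 f=9, (1,1) g=5 f=7, (1,3) g=3 f=7, (1,4) g=2 f=7, (1,5) g=1 f=7, (2,2) g=5 f=7]
step 5: expand (1,1) (f=7, h=2) → closed; open now [(0,6) g=1 f=9, (1,0) g=6 f=9, (1,3) g=3 f=7, (1,4) g=2 f=7, (1,5) g=1 f=7, (2,1) g=6 f=7, (2,2) g=5 f=7]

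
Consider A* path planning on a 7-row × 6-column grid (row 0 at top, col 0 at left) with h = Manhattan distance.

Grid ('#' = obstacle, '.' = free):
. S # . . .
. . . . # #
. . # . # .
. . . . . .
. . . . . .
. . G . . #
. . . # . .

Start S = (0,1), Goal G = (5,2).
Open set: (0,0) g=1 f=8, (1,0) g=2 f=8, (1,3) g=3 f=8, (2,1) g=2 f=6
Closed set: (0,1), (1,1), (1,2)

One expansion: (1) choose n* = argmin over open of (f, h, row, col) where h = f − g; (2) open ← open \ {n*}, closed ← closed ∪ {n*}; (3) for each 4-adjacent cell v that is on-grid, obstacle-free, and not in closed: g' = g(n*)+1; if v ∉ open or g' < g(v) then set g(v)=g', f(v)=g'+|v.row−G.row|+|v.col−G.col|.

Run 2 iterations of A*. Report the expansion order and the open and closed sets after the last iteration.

order=[(2,1) → (3,1)]; open=[(0,0) g=1 f=8, (1,0) g=2 f=8, (1,3) g=3 f=8, (2,0) g=3 f=8, (3,0) g=4 f=8, (3,2) g=4 f=6, (4,1) g=4 f=6]; closed=[(0,1), (1,1), (1,2), (2,1), (3,1)]

step 1: expand (2,1) (f=6, h=4) → closed; open now [(0,0) g=1 f=8, (1,0) g=2 f=8, (1,3) g=3 f=8, (2,0) g=3 f=8, (3,1) g=3 f=6]
step 2: expand (3,1) (f=6, h=3) → closed; open now [(0,0) g=1 f=8, (1,0) g=2 f=8, (1,3) g=3 f=8, (2,0) g=3 f=8, (3,0) g=4 f=8, (3,2) g=4 f=6, (4,1) g=4 f=6]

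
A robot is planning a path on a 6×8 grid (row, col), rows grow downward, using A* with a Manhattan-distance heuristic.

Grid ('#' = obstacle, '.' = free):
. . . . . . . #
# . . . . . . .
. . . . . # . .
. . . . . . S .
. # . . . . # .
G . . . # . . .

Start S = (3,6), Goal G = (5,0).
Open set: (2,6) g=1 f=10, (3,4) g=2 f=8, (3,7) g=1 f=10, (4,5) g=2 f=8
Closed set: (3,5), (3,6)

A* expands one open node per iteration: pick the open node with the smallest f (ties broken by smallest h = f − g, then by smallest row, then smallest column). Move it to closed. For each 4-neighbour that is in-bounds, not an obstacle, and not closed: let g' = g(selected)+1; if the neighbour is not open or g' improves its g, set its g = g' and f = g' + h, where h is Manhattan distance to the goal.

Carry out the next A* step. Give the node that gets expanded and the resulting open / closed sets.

step 1: expand (3,4) (f=8, h=6) → closed; open now [(2,4) g=3 f=10, (2,6) g=1 f=10, (3,3) g=3 f=8, (3,7) g=1 f=10, (4,4) g=3 f=8, (4,5) g=2 f=8]

expanded=(3,4); open=[(2,4) g=3 f=10, (2,6) g=1 f=10, (3,3) g=3 f=8, (3,7) g=1 f=10, (4,4) g=3 f=8, (4,5) g=2 f=8]; closed=[(3,4), (3,5), (3,6)]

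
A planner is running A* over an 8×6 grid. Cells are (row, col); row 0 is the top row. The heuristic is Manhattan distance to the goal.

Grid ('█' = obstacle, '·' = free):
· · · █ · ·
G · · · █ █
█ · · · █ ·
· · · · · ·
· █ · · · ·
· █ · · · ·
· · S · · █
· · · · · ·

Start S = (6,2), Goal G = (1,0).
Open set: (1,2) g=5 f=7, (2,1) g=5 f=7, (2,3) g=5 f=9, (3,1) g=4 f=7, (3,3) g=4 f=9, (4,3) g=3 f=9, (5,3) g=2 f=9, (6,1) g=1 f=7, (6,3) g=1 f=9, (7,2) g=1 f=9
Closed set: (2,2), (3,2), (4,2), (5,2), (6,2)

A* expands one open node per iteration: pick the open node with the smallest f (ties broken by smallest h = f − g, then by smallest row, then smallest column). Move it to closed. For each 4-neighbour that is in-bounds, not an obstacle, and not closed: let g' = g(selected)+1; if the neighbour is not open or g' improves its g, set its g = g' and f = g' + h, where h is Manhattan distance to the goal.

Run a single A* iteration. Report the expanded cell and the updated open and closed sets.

expanded=(1,2); open=[(0,2) g=6 f=9, (1,1) g=6 f=7, (1,3) g=6 f=9, (2,1) g=5 f=7, (2,3) g=5 f=9, (3,1) g=4 f=7, (3,3) g=4 f=9, (4,3) g=3 f=9, (5,3) g=2 f=9, (6,1) g=1 f=7, (6,3) g=1 f=9, (7,2) g=1 f=9]; closed=[(1,2), (2,2), (3,2), (4,2), (5,2), (6,2)]

step 1: expand (1,2) (f=7, h=2) → closed; open now [(0,2) g=6 f=9, (1,1) g=6 f=7, (1,3) g=6 f=9, (2,1) g=5 f=7, (2,3) g=5 f=9, (3,1) g=4 f=7, (3,3) g=4 f=9, (4,3) g=3 f=9, (5,3) g=2 f=9, (6,1) g=1 f=7, (6,3) g=1 f=9, (7,2) g=1 f=9]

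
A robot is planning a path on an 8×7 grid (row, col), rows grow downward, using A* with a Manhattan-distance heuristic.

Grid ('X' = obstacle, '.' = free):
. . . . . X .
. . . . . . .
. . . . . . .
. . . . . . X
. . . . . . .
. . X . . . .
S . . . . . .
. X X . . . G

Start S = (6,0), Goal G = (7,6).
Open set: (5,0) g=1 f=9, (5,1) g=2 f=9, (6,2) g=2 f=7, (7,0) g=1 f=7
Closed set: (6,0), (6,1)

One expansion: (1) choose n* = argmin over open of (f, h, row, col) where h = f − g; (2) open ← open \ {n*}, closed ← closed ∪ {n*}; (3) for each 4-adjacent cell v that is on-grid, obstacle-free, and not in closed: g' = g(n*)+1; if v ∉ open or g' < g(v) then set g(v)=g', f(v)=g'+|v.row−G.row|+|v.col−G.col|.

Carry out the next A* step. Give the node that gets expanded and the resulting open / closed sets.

step 1: expand (6,2) (f=7, h=5) → closed; open now [(5,0) g=1 f=9, (5,1) g=2 f=9, (6,3) g=3 f=7, (7,0) g=1 f=7]

expanded=(6,2); open=[(5,0) g=1 f=9, (5,1) g=2 f=9, (6,3) g=3 f=7, (7,0) g=1 f=7]; closed=[(6,0), (6,1), (6,2)]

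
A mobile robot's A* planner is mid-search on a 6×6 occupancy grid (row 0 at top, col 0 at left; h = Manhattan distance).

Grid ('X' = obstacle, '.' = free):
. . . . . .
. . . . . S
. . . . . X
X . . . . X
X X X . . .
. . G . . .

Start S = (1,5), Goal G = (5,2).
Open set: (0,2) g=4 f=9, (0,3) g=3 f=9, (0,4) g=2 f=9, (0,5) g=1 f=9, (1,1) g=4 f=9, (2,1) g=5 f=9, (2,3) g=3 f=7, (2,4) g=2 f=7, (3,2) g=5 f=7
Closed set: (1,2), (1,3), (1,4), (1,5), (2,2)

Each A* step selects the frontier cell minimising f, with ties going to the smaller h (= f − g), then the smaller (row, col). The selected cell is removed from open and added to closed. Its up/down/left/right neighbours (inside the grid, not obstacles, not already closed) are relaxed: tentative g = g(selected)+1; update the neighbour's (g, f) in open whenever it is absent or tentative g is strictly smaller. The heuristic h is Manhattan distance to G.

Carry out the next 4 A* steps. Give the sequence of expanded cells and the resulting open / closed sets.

step 1: expand (3,2) (f=7, h=2) → closed; open now [(0,2) g=4 f=9, (0,3) g=3 f=9, (0,4) g=2 f=9, (0,5) g=1 f=9, (1,1) g=4 f=9, (2,1) g=5 f=9, (2,3) g=3 f=7, (2,4) g=2 f=7, (3,1) g=6 f=9, (3,3) g=6 f=9]
step 2: expand (2,3) (f=7, h=4) → closed; open now [(0,2) g=4 f=9, (0,3) g=3 f=9, (0,4) g=2 f=9, (0,5) g=1 f=9, (1,1) g=4 f=9, (2,1) g=5 f=9, (2,4) g=2 f=7, (3,1) g=6 f=9, (3,3) g=4 f=7]
step 3: expand (3,3) (f=7, h=3) → closed; open now [(0,2) g=4 f=9, (0,3) g=3 f=9, (0,4) g=2 f=9, (0,5) g=1 f=9, (1,1) g=4 f=9, (2,1) g=5 f=9, (2,4) g=2 f=7, (3,1) g=6 f=9, (3,4) g=5 f=9, (4,3) g=5 f=7]
step 4: expand (4,3) (f=7, h=2) → closed; open now [(0,2) g=4 f=9, (0,3) g=3 f=9, (0,4) g=2 f=9, (0,5) g=1 f=9, (1,1) g=4 f=9, (2,1) g=5 f=9, (2,4) g=2 f=7, (3,1) g=6 f=9, (3,4) g=5 f=9, (4,4) g=6 f=9, (5,3) g=6 f=7]

order=[(3,2) → (2,3) → (3,3) → (4,3)]; open=[(0,2) g=4 f=9, (0,3) g=3 f=9, (0,4) g=2 f=9, (0,5) g=1 f=9, (1,1) g=4 f=9, (2,1) g=5 f=9, (2,4) g=2 f=7, (3,1) g=6 f=9, (3,4) g=5 f=9, (4,4) g=6 f=9, (5,3) g=6 f=7]; closed=[(1,2), (1,3), (1,4), (1,5), (2,2), (2,3), (3,2), (3,3), (4,3)]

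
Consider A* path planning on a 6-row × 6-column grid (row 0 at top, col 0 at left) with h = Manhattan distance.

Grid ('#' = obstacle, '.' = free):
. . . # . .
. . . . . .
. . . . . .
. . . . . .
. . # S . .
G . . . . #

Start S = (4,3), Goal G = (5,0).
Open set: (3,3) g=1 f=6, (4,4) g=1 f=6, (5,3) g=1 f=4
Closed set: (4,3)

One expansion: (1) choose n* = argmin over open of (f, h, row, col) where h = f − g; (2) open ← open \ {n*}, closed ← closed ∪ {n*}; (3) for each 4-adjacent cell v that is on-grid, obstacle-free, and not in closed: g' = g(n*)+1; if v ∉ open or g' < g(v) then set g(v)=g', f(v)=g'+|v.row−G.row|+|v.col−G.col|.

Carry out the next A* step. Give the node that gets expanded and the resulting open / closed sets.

step 1: expand (5,3) (f=4, h=3) → closed; open now [(3,3) g=1 f=6, (4,4) g=1 f=6, (5,2) g=2 f=4, (5,4) g=2 f=6]

expanded=(5,3); open=[(3,3) g=1 f=6, (4,4) g=1 f=6, (5,2) g=2 f=4, (5,4) g=2 f=6]; closed=[(4,3), (5,3)]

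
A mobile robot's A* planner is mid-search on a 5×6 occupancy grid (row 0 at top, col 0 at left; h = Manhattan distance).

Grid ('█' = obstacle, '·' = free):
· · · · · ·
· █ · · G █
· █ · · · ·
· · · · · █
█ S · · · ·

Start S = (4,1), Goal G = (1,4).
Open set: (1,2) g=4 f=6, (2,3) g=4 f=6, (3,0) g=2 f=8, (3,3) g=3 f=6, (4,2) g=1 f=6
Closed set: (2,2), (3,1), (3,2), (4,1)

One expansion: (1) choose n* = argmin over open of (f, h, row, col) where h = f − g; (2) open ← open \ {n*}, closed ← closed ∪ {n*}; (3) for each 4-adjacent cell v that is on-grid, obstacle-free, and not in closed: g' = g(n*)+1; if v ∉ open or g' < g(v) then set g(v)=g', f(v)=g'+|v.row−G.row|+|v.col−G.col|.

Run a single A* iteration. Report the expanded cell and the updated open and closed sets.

step 1: expand (1,2) (f=6, h=2) → closed; open now [(0,2) g=5 f=8, (1,3) g=5 f=6, (2,3) g=4 f=6, (3,0) g=2 f=8, (3,3) g=3 f=6, (4,2) g=1 f=6]

expanded=(1,2); open=[(0,2) g=5 f=8, (1,3) g=5 f=6, (2,3) g=4 f=6, (3,0) g=2 f=8, (3,3) g=3 f=6, (4,2) g=1 f=6]; closed=[(1,2), (2,2), (3,1), (3,2), (4,1)]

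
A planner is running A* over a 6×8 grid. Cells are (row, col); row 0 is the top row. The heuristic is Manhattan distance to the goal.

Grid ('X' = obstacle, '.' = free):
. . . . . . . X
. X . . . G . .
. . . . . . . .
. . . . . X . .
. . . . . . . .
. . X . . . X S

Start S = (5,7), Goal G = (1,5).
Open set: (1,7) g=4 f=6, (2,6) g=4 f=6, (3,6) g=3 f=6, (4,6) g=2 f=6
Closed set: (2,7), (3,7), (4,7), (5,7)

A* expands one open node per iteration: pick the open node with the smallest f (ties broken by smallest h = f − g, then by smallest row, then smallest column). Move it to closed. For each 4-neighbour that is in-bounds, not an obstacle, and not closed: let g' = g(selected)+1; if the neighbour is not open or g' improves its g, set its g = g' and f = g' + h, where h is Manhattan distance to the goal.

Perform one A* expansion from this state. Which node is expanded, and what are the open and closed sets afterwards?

expanded=(1,7); open=[(1,6) g=5 f=6, (2,6) g=4 f=6, (3,6) g=3 f=6, (4,6) g=2 f=6]; closed=[(1,7), (2,7), (3,7), (4,7), (5,7)]

step 1: expand (1,7) (f=6, h=2) → closed; open now [(1,6) g=5 f=6, (2,6) g=4 f=6, (3,6) g=3 f=6, (4,6) g=2 f=6]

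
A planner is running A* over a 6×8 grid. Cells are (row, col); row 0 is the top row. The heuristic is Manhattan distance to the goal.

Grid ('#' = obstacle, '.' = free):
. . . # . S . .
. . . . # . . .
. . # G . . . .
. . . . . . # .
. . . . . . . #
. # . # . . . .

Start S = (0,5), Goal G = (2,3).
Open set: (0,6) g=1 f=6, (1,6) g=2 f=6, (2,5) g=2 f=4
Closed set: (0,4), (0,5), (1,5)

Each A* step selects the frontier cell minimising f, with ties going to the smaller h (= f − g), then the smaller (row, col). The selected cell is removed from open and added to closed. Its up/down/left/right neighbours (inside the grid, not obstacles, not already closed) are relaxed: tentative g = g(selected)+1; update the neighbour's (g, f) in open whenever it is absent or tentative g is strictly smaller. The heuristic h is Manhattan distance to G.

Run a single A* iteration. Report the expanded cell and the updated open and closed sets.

expanded=(2,5); open=[(0,6) g=1 f=6, (1,6) g=2 f=6, (2,4) g=3 f=4, (2,6) g=3 f=6, (3,5) g=3 f=6]; closed=[(0,4), (0,5), (1,5), (2,5)]

step 1: expand (2,5) (f=4, h=2) → closed; open now [(0,6) g=1 f=6, (1,6) g=2 f=6, (2,4) g=3 f=4, (2,6) g=3 f=6, (3,5) g=3 f=6]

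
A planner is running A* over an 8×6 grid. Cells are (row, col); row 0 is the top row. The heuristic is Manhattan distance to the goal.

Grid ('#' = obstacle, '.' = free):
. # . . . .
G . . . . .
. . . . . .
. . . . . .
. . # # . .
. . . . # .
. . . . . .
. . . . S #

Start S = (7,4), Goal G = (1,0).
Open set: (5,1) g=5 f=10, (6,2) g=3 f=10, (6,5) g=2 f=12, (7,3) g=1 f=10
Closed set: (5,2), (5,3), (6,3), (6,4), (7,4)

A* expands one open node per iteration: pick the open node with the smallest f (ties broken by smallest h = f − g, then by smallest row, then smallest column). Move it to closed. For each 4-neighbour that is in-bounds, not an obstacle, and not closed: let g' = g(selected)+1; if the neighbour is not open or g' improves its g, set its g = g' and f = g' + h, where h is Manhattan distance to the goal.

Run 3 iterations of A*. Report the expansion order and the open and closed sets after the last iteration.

step 1: expand (5,1) (f=10, h=5) → closed; open now [(4,1) g=6 f=10, (5,0) g=6 f=10, (6,1) g=6 f=12, (6,2) g=3 f=10, (6,5) g=2 f=12, (7,3) g=1 f=10]
step 2: expand (4,1) (f=10, h=4) → closed; open now [(3,1) g=7 f=10, (4,0) g=7 f=10, (5,0) g=6 f=10, (6,1) g=6 f=12, (6,2) g=3 f=10, (6,5) g=2 f=12, (7,3) g=1 f=10]
step 3: expand (3,1) (f=10, h=3) → closed; open now [(2,1) g=8 f=10, (3,0) g=8 f=10, (3,2) g=8 f=12, (4,0) g=7 f=10, (5,0) g=6 f=10, (6,1) g=6 f=12, (6,2) g=3 f=10, (6,5) g=2 f=12, (7,3) g=1 f=10]

order=[(5,1) → (4,1) → (3,1)]; open=[(2,1) g=8 f=10, (3,0) g=8 f=10, (3,2) g=8 f=12, (4,0) g=7 f=10, (5,0) g=6 f=10, (6,1) g=6 f=12, (6,2) g=3 f=10, (6,5) g=2 f=12, (7,3) g=1 f=10]; closed=[(3,1), (4,1), (5,1), (5,2), (5,3), (6,3), (6,4), (7,4)]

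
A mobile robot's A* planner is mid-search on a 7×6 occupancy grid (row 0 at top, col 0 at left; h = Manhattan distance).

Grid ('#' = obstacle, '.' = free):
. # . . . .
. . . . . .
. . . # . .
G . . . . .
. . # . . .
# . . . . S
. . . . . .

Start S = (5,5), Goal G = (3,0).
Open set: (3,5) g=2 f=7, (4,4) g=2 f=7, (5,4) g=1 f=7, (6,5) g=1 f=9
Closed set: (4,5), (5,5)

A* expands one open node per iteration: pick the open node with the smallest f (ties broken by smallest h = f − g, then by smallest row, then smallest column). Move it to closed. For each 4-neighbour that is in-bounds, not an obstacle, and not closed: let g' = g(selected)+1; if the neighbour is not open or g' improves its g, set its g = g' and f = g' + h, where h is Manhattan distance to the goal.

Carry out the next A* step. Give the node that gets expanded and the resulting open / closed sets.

step 1: expand (3,5) (f=7, h=5) → closed; open now [(2,5) g=3 f=9, (3,4) g=3 f=7, (4,4) g=2 f=7, (5,4) g=1 f=7, (6,5) g=1 f=9]

expanded=(3,5); open=[(2,5) g=3 f=9, (3,4) g=3 f=7, (4,4) g=2 f=7, (5,4) g=1 f=7, (6,5) g=1 f=9]; closed=[(3,5), (4,5), (5,5)]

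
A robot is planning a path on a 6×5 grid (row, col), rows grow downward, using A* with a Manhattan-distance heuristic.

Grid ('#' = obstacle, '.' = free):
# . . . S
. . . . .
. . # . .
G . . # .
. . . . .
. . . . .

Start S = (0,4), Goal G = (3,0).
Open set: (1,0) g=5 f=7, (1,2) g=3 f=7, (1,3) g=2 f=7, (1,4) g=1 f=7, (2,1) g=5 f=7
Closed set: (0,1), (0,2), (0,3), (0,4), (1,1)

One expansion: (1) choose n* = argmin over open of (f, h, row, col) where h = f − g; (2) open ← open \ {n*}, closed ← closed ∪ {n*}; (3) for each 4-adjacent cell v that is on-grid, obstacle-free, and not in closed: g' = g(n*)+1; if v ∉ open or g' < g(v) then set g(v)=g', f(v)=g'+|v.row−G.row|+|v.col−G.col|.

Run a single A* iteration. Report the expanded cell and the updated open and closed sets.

step 1: expand (1,0) (f=7, h=2) → closed; open now [(1,2) g=3 f=7, (1,3) g=2 f=7, (1,4) g=1 f=7, (2,0) g=6 f=7, (2,1) g=5 f=7]

expanded=(1,0); open=[(1,2) g=3 f=7, (1,3) g=2 f=7, (1,4) g=1 f=7, (2,0) g=6 f=7, (2,1) g=5 f=7]; closed=[(0,1), (0,2), (0,3), (0,4), (1,0), (1,1)]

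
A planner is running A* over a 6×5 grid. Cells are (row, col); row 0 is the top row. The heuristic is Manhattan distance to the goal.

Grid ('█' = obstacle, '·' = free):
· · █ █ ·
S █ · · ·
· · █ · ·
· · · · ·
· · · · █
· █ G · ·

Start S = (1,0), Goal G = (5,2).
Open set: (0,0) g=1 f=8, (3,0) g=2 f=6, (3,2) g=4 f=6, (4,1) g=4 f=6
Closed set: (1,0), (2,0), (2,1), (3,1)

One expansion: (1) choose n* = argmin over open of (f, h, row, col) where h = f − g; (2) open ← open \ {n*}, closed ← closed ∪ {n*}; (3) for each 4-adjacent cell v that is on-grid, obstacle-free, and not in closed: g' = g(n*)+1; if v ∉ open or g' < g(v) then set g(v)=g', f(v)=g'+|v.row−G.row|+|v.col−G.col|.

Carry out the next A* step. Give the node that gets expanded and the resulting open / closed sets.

step 1: expand (3,2) (f=6, h=2) → closed; open now [(0,0) g=1 f=8, (3,0) g=2 f=6, (3,3) g=5 f=8, (4,1) g=4 f=6, (4,2) g=5 f=6]

expanded=(3,2); open=[(0,0) g=1 f=8, (3,0) g=2 f=6, (3,3) g=5 f=8, (4,1) g=4 f=6, (4,2) g=5 f=6]; closed=[(1,0), (2,0), (2,1), (3,1), (3,2)]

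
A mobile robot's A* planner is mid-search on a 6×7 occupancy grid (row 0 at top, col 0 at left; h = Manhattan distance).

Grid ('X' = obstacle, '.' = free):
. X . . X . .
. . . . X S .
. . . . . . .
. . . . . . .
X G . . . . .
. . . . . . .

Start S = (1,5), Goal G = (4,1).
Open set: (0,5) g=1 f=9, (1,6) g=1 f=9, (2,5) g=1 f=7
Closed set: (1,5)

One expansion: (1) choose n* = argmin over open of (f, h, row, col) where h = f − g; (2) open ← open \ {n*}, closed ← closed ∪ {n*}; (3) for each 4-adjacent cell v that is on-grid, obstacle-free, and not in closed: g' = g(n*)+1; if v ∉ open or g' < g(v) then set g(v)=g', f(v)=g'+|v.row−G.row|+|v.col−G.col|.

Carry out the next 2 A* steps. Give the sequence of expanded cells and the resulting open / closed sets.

step 1: expand (2,5) (f=7, h=6) → closed; open now [(0,5) g=1 f=9, (1,6) g=1 f=9, (2,4) g=2 f=7, (2,6) g=2 f=9, (3,5) g=2 f=7]
step 2: expand (2,4) (f=7, h=5) → closed; open now [(0,5) g=1 f=9, (1,6) g=1 f=9, (2,3) g=3 f=7, (2,6) g=2 f=9, (3,4) g=3 f=7, (3,5) g=2 f=7]

order=[(2,5) → (2,4)]; open=[(0,5) g=1 f=9, (1,6) g=1 f=9, (2,3) g=3 f=7, (2,6) g=2 f=9, (3,4) g=3 f=7, (3,5) g=2 f=7]; closed=[(1,5), (2,4), (2,5)]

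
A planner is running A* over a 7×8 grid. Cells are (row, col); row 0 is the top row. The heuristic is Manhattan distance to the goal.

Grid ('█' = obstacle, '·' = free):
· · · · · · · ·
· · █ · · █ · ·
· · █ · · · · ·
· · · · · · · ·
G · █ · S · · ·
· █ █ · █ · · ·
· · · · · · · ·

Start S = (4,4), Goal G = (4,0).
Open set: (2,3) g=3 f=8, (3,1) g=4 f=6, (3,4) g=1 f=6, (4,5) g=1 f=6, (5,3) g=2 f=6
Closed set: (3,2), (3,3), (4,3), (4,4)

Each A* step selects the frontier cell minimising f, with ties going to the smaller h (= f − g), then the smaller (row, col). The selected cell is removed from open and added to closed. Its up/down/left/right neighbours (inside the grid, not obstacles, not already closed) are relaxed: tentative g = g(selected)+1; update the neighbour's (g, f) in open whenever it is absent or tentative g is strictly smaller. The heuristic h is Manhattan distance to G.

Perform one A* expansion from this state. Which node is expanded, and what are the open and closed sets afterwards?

step 1: expand (3,1) (f=6, h=2) → closed; open now [(2,1) g=5 f=8, (2,3) g=3 f=8, (3,0) g=5 f=6, (3,4) g=1 f=6, (4,1) g=5 f=6, (4,5) g=1 f=6, (5,3) g=2 f=6]

expanded=(3,1); open=[(2,1) g=5 f=8, (2,3) g=3 f=8, (3,0) g=5 f=6, (3,4) g=1 f=6, (4,1) g=5 f=6, (4,5) g=1 f=6, (5,3) g=2 f=6]; closed=[(3,1), (3,2), (3,3), (4,3), (4,4)]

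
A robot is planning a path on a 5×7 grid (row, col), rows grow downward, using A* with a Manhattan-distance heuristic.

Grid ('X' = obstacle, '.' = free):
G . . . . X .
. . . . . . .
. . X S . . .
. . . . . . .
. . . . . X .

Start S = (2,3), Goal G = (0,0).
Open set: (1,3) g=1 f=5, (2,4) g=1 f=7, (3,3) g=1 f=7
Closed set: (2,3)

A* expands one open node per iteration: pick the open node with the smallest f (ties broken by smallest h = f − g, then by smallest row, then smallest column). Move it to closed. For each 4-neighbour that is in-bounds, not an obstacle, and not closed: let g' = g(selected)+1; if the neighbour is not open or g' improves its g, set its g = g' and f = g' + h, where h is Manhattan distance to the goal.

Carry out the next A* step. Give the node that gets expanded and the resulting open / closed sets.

step 1: expand (1,3) (f=5, h=4) → closed; open now [(0,3) g=2 f=5, (1,2) g=2 f=5, (1,4) g=2 f=7, (2,4) g=1 f=7, (3,3) g=1 f=7]

expanded=(1,3); open=[(0,3) g=2 f=5, (1,2) g=2 f=5, (1,4) g=2 f=7, (2,4) g=1 f=7, (3,3) g=1 f=7]; closed=[(1,3), (2,3)]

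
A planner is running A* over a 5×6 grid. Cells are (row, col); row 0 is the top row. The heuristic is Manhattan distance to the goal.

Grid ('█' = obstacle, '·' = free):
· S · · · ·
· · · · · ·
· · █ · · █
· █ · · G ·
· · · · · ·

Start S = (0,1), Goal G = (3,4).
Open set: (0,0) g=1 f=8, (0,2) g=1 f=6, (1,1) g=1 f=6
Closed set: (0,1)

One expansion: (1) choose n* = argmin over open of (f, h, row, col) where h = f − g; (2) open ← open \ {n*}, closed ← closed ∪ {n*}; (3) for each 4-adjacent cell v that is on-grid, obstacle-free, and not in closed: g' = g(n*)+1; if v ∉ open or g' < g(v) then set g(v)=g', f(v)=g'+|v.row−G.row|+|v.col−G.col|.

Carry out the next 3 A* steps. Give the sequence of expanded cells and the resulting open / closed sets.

step 1: expand (0,2) (f=6, h=5) → closed; open now [(0,0) g=1 f=8, (0,3) g=2 f=6, (1,1) g=1 f=6, (1,2) g=2 f=6]
step 2: expand (0,3) (f=6, h=4) → closed; open now [(0,0) g=1 f=8, (0,4) g=3 f=6, (1,1) g=1 f=6, (1,2) g=2 f=6, (1,3) g=3 f=6]
step 3: expand (0,4) (f=6, h=3) → closed; open now [(0,0) g=1 f=8, (0,5) g=4 f=8, (1,1) g=1 f=6, (1,2) g=2 f=6, (1,3) g=3 f=6, (1,4) g=4 f=6]

order=[(0,2) → (0,3) → (0,4)]; open=[(0,0) g=1 f=8, (0,5) g=4 f=8, (1,1) g=1 f=6, (1,2) g=2 f=6, (1,3) g=3 f=6, (1,4) g=4 f=6]; closed=[(0,1), (0,2), (0,3), (0,4)]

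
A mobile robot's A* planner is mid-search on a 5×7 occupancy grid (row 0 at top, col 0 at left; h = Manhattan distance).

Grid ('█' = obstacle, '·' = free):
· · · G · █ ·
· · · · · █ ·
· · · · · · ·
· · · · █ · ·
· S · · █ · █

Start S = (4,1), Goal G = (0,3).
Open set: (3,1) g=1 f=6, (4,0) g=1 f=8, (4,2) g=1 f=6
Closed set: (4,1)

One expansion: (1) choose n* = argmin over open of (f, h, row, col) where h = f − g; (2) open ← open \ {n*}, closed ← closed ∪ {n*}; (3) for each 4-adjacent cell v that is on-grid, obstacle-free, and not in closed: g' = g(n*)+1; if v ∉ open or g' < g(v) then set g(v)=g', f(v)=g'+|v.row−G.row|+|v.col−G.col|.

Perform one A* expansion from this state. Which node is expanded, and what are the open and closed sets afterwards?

step 1: expand (3,1) (f=6, h=5) → closed; open now [(2,1) g=2 f=6, (3,0) g=2 f=8, (3,2) g=2 f=6, (4,0) g=1 f=8, (4,2) g=1 f=6]

expanded=(3,1); open=[(2,1) g=2 f=6, (3,0) g=2 f=8, (3,2) g=2 f=6, (4,0) g=1 f=8, (4,2) g=1 f=6]; closed=[(3,1), (4,1)]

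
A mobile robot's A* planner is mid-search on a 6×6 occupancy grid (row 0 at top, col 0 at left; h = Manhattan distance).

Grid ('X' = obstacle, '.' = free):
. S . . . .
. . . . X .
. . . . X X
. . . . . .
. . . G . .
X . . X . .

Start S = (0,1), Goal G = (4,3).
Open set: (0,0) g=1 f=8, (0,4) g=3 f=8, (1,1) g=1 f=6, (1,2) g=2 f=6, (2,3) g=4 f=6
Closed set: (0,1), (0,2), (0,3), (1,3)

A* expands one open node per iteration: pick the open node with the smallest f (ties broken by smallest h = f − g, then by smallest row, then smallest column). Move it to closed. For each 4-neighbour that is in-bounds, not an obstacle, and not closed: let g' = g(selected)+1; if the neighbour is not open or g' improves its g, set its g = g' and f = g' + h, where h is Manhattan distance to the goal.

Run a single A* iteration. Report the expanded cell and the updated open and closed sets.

step 1: expand (2,3) (f=6, h=2) → closed; open now [(0,0) g=1 f=8, (0,4) g=3 f=8, (1,1) g=1 f=6, (1,2) g=2 f=6, (2,2) g=5 f=8, (3,3) g=5 f=6]

expanded=(2,3); open=[(0,0) g=1 f=8, (0,4) g=3 f=8, (1,1) g=1 f=6, (1,2) g=2 f=6, (2,2) g=5 f=8, (3,3) g=5 f=6]; closed=[(0,1), (0,2), (0,3), (1,3), (2,3)]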